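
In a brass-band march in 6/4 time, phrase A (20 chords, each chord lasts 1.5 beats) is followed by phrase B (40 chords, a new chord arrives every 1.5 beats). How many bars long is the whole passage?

A: 20 × 1.5 = 30 beats = 5 bars.
B: 40 × 1.5 = 60 beats = 10 bars.
Total: 5 + 10 = 15 bars.

15 bars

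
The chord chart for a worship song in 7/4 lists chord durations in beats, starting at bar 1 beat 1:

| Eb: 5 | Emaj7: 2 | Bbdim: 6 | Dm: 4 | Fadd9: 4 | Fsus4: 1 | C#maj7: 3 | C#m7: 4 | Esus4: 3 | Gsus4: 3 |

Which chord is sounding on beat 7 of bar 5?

Beat 7 of bar 5 is beat (5−1)×7 + 7 = 35 overall.
Running totals: Eb ends at 5, Emaj7 ends at 7, Bbdim ends at 13, Dm ends at 17, Fadd9 ends at 21, Fsus4 ends at 22, C#maj7 ends at 25, C#m7 ends at 29, Esus4 ends at 32, Gsus4 ends at 35.
Beat 35 falls within Gsus4.

Gsus4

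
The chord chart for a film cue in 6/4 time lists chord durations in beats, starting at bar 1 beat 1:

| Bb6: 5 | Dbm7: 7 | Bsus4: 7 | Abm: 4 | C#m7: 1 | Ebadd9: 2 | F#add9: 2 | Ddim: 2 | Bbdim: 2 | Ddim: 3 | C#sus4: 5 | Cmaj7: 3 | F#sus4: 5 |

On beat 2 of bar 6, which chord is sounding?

Bbdim

Beat 2 of bar 6 is beat (6−1)×6 + 2 = 32 overall.
Running totals: Bb6 ends at 5, Dbm7 ends at 12, Bsus4 ends at 19, Abm ends at 23, C#m7 ends at 24, Ebadd9 ends at 26, F#add9 ends at 28, Ddim ends at 30, Bbdim ends at 32.
Beat 32 falls within Bbdim.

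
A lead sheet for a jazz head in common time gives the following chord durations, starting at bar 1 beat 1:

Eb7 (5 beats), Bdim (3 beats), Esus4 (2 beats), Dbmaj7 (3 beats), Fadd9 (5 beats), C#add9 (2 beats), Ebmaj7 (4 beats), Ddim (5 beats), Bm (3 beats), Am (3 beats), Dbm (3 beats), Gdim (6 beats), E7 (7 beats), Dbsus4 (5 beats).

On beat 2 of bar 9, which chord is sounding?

Am

Beat 2 of bar 9 is beat (9−1)×4 + 2 = 34 overall.
Running totals: Eb7 ends at 5, Bdim ends at 8, Esus4 ends at 10, Dbmaj7 ends at 13, Fadd9 ends at 18, C#add9 ends at 20, Ebmaj7 ends at 24, Ddim ends at 29, Bm ends at 32, Am ends at 35.
Beat 34 falls within Am.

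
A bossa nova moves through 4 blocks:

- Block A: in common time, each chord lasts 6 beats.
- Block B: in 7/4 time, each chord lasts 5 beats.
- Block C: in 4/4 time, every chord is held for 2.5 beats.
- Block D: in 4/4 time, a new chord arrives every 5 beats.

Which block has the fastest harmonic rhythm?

A: each chord is 6 beats in 4/4, so 2/3 per bar.
B: each chord is 5 beats in 7/4, so 1.4 per bar.
C: each chord is 2.5 beats in 4/4, so 1.6 per bar.
D: each chord is 5 beats in 4/4, so 0.8 per bar.
Fastest is C at 1.6 chords/bar.

Block C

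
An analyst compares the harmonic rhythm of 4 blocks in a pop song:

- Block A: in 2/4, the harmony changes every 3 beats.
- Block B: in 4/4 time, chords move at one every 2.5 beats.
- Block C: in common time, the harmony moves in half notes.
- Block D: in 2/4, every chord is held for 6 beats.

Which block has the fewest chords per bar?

Block D

A: each chord is 3 beats in 2/4, so 2/3 per bar.
B: each chord is 2.5 beats in 4/4, so 1.6 per bar.
C: each chord is 2 beats in 4/4, so 2 per bar.
D: each chord is 6 beats in 2/4, so 1/3 per bar.
Slowest is D at 1/3 chords/bar.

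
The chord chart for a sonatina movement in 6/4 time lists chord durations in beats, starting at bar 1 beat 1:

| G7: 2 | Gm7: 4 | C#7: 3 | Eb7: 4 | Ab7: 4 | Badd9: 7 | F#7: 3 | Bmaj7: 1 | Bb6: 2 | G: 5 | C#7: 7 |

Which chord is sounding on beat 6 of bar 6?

C#7

Beat 6 of bar 6 is beat (6−1)×6 + 6 = 36 overall.
Running totals: G7 ends at 2, Gm7 ends at 6, C#7 ends at 9, Eb7 ends at 13, Ab7 ends at 17, Badd9 ends at 24, F#7 ends at 27, Bmaj7 ends at 28, Bb6 ends at 30, G ends at 35, C#7 ends at 42.
Beat 36 falls within C#7.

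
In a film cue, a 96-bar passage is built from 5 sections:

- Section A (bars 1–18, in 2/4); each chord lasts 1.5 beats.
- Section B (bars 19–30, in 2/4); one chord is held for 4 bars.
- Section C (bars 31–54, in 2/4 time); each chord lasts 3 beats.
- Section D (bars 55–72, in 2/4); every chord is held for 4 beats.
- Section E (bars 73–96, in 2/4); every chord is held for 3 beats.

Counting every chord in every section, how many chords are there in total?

68 chords

A: 18·2 = 36 beats, 36/1.5 = 24 chords.
B: 12·2 = 24 beats, 24/8 = 3 chords.
C: 24·2 = 48 beats, 48/3 = 16 chords.
D: 18·2 = 36 beats, 36/4 = 9 chords.
E: 24·2 = 48 beats, 48/3 = 16 chords.
Total: 24 + 3 + 16 + 9 + 16 = 68.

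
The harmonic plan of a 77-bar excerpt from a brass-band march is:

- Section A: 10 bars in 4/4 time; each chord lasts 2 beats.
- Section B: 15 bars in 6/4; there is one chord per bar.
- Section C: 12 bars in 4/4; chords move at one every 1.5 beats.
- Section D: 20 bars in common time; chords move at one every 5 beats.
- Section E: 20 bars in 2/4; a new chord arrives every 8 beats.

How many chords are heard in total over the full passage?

88 chords

A: 10 bars × 4 beats = 40 beats; 2 beats/chord → 20 chords.
B: 15 bars × 6 beats = 90 beats; 6 beats/chord → 15 chords.
C: 12 bars × 4 beats = 48 beats; 1.5 beats/chord → 32 chords.
D: 20 bars × 4 beats = 80 beats; 5 beats/chord → 16 chords.
E: 20 bars × 2 beats = 40 beats; 8 beats/chord → 5 chords.
Total: 20 + 15 + 32 + 16 + 5 = 88.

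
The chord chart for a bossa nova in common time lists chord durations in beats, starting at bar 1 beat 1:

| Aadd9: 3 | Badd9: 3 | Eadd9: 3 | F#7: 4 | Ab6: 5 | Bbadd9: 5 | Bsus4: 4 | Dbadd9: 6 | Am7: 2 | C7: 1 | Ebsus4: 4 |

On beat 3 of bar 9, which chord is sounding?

Beat 3 of bar 9 is beat (9−1)×4 + 3 = 35 overall.
Running totals: Aadd9 ends at 3, Badd9 ends at 6, Eadd9 ends at 9, F#7 ends at 13, Ab6 ends at 18, Bbadd9 ends at 23, Bsus4 ends at 27, Dbadd9 ends at 33, Am7 ends at 35.
Beat 35 falls within Am7.

Am7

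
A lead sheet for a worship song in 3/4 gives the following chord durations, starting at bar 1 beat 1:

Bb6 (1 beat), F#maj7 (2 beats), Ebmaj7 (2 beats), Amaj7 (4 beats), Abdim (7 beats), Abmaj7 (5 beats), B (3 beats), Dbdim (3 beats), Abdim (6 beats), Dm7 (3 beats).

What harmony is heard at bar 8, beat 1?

Beat 1 of bar 8 is beat (8−1)×3 + 1 = 22 overall.
Running totals: Bb6 ends at 1, F#maj7 ends at 3, Ebmaj7 ends at 5, Amaj7 ends at 9, Abdim ends at 16, Abmaj7 ends at 21, B ends at 24.
Beat 22 falls within B.

B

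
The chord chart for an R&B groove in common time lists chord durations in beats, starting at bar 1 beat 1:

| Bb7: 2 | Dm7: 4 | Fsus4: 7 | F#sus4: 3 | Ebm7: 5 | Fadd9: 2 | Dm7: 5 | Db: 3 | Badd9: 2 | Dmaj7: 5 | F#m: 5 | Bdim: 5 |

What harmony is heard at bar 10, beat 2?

Beat 2 of bar 10 is beat (10−1)×4 + 2 = 38 overall.
Running totals: Bb7 ends at 2, Dm7 ends at 6, Fsus4 ends at 13, F#sus4 ends at 16, Ebm7 ends at 21, Fadd9 ends at 23, Dm7 ends at 28, Db ends at 31, Badd9 ends at 33, Dmaj7 ends at 38.
Beat 38 falls within Dmaj7.

Dmaj7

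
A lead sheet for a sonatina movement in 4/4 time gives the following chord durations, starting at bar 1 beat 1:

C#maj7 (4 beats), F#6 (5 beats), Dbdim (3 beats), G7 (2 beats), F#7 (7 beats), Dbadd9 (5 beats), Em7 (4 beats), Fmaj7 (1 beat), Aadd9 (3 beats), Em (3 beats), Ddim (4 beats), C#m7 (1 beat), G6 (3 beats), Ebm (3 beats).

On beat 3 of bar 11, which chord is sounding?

G6

Beat 3 of bar 11 is beat (11−1)×4 + 3 = 43 overall.
Running totals: C#maj7 ends at 4, F#6 ends at 9, Dbdim ends at 12, G7 ends at 14, F#7 ends at 21, Dbadd9 ends at 26, Em7 ends at 30, Fmaj7 ends at 31, Aadd9 ends at 34, Em ends at 37, Ddim ends at 41, C#m7 ends at 42, G6 ends at 45.
Beat 43 falls within G6.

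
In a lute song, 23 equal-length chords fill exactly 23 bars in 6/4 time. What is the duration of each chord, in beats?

6 beats

23 bars × 6 beats/bar = 138 beats total.
138 beats ÷ 23 chords = 6 beats per chord.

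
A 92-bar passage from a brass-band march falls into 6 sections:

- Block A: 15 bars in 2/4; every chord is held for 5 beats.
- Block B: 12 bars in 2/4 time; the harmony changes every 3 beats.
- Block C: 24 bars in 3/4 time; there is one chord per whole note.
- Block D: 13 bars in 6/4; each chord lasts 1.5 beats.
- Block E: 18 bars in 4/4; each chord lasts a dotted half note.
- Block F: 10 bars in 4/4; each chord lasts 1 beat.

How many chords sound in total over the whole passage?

A has 30 beats and chords last 5 each, so 6 chords.
B has 24 beats and chords last 3 each, so 8 chords.
C has 72 beats and chords last 4 each, so 18 chords.
D has 78 beats and chords last 1.5 each, so 52 chords.
E has 72 beats and chords last 3 each, so 24 chords.
F has 40 beats and chords last 1 each, so 40 chords.
Total: 6 + 8 + 18 + 52 + 24 + 40 = 148.

148 chords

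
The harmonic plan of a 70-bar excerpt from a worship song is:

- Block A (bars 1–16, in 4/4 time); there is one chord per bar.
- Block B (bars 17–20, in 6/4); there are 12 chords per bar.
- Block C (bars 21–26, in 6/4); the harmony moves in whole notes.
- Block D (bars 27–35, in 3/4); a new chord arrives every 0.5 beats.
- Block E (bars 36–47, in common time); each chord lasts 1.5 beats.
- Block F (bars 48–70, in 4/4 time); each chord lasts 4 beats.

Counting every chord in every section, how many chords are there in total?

182 chords

A has 64 beats and chords last 4 each, so 16 chords.
B has 24 beats and chords last 0.5 each, so 48 chords.
C has 36 beats and chords last 4 each, so 9 chords.
D has 27 beats and chords last 0.5 each, so 54 chords.
E has 48 beats and chords last 1.5 each, so 32 chords.
F has 92 beats and chords last 4 each, so 23 chords.
Total: 16 + 48 + 9 + 54 + 32 + 23 = 182.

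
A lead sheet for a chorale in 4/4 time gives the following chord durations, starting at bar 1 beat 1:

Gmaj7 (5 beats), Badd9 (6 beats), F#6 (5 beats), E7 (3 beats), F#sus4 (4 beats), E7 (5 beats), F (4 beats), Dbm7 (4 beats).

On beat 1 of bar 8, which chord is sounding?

Beat 1 of bar 8 is beat (8−1)×4 + 1 = 29 overall.
Running totals: Gmaj7 ends at 5, Badd9 ends at 11, F#6 ends at 16, E7 ends at 19, F#sus4 ends at 23, E7 ends at 28, F ends at 32.
Beat 29 falls within F.

F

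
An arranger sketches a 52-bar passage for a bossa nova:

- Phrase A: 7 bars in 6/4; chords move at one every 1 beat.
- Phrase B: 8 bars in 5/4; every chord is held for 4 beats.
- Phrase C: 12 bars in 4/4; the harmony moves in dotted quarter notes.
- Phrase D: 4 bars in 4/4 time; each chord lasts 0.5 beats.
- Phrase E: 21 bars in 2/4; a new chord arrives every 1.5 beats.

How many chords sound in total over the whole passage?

A: 7·6 = 42 beats, 42/1 = 42 chords.
B: 8·5 = 40 beats, 40/4 = 10 chords.
C: 12·4 = 48 beats, 48/1.5 = 32 chords.
D: 4·4 = 16 beats, 16/0.5 = 32 chords.
E: 21·2 = 42 beats, 42/1.5 = 28 chords.
Total: 42 + 10 + 32 + 32 + 28 = 144.

144 chords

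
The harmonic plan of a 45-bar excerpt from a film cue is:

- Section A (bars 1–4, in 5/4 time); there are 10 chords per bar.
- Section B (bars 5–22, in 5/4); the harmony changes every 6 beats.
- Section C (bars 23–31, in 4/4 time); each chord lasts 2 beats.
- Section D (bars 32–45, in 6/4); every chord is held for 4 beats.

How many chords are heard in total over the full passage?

94 chords

A: 4 bars × 5 beats = 20 beats; 0.5 beats/chord → 40 chords.
B: 18 bars × 5 beats = 90 beats; 6 beats/chord → 15 chords.
C: 9 bars × 4 beats = 36 beats; 2 beats/chord → 18 chords.
D: 14 bars × 6 beats = 84 beats; 4 beats/chord → 21 chords.
Total: 40 + 15 + 18 + 21 = 94.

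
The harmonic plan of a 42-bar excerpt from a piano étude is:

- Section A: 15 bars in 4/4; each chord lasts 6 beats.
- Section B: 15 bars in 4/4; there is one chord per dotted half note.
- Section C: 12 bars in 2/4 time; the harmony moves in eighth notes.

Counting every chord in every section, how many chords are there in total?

A: 15 bars × 4 beats = 60 beats; 6 beats/chord → 10 chords.
B: 15 bars × 4 beats = 60 beats; 3 beats/chord → 20 chords.
C: 12 bars × 2 beats = 24 beats; 0.5 beats/chord → 48 chords.
Total: 10 + 20 + 48 = 78.

78 chords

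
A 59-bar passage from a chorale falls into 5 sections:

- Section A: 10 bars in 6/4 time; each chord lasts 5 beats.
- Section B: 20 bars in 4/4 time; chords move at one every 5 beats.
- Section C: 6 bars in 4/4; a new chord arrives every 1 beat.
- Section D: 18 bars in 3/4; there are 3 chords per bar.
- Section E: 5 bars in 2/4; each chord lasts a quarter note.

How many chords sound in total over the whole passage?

A: 10·6 = 60 beats, 60/5 = 12 chords.
B: 20·4 = 80 beats, 80/5 = 16 chords.
C: 6·4 = 24 beats, 24/1 = 24 chords.
D: 18·3 = 54 beats, 54/1 = 54 chords.
E: 5·2 = 10 beats, 10/1 = 10 chords.
Total: 12 + 16 + 24 + 54 + 10 = 116.

116 chords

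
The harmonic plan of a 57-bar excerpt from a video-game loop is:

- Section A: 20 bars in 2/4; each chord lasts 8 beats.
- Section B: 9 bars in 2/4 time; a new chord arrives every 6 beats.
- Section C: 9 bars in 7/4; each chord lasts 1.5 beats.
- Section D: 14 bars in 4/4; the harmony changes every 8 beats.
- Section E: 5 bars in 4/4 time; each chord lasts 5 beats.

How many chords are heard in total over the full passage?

61 chords

A has 40 beats and chords last 8 each, so 5 chords.
B has 18 beats and chords last 6 each, so 3 chords.
C has 63 beats and chords last 1.5 each, so 42 chords.
D has 56 beats and chords last 8 each, so 7 chords.
E has 20 beats and chords last 5 each, so 4 chords.
Total: 5 + 3 + 42 + 7 + 4 = 61.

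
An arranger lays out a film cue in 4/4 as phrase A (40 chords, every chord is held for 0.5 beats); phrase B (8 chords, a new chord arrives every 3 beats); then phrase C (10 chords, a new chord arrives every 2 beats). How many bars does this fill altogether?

A: 40 × 0.5 = 20 beats = 5 bars.
B: 8 × 3 = 24 beats = 6 bars.
C: 10 × 2 = 20 beats = 5 bars.
Total: 5 + 6 + 5 = 16 bars.

16 bars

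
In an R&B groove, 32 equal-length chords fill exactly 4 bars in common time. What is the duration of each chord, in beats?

0.5 beats

4 bars × 4 beats/bar = 16 beats total.
16 beats ÷ 32 chords = 0.5 beats per chord.
(That is an eighth note.)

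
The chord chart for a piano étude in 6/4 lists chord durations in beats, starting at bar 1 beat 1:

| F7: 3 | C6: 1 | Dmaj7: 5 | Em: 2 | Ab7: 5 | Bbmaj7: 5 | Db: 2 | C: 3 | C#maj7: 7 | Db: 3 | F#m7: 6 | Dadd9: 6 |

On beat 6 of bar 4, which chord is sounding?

Beat 6 of bar 4 is beat (4−1)×6 + 6 = 24 overall.
Running totals: F7 ends at 3, C6 ends at 4, Dmaj7 ends at 9, Em ends at 11, Ab7 ends at 16, Bbmaj7 ends at 21, Db ends at 23, C ends at 26.
Beat 24 falls within C.

C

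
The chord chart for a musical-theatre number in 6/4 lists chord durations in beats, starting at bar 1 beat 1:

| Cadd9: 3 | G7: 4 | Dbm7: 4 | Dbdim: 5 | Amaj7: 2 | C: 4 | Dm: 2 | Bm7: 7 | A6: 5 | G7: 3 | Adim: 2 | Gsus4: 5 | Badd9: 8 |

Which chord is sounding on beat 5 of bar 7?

Beat 5 of bar 7 is beat (7−1)×6 + 5 = 41 overall.
Running totals: Cadd9 ends at 3, G7 ends at 7, Dbm7 ends at 11, Dbdim ends at 16, Amaj7 ends at 18, C ends at 22, Dm ends at 24, Bm7 ends at 31, A6 ends at 36, G7 ends at 39, Adim ends at 41.
Beat 41 falls within Adim.

Adim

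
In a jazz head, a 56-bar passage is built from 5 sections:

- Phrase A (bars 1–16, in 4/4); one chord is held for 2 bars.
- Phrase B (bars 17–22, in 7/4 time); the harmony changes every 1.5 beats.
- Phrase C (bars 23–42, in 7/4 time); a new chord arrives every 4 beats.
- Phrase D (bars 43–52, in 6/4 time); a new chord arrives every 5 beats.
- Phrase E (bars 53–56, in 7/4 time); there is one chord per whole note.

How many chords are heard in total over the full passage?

90 chords

A: 16 bars × 4 beats = 64 beats; 8 beats/chord → 8 chords.
B: 6 bars × 7 beats = 42 beats; 1.5 beats/chord → 28 chords.
C: 20 bars × 7 beats = 140 beats; 4 beats/chord → 35 chords.
D: 10 bars × 6 beats = 60 beats; 5 beats/chord → 12 chords.
E: 4 bars × 7 beats = 28 beats; 4 beats/chord → 7 chords.
Total: 8 + 28 + 35 + 12 + 7 = 90.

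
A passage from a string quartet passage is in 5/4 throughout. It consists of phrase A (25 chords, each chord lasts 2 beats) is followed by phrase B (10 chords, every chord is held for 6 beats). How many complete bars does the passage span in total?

22 bars

A: 25 × 2 = 50 beats = 10 bars.
B: 10 × 6 = 60 beats = 12 bars.
Total: 10 + 12 = 22 bars.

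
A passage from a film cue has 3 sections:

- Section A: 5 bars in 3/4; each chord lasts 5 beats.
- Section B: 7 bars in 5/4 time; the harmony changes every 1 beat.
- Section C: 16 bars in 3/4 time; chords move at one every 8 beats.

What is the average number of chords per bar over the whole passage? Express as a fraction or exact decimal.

11/7 chords per bar

A: 5 × 3 = 15 beats ÷ 5 = 3 chords.
B: 7 × 5 = 35 beats ÷ 1 = 35 chords.
C: 16 × 3 = 48 beats ÷ 8 = 6 chords.
Overall: 44 chords over 28 bars → 44/28 = 11/7 chords per bar.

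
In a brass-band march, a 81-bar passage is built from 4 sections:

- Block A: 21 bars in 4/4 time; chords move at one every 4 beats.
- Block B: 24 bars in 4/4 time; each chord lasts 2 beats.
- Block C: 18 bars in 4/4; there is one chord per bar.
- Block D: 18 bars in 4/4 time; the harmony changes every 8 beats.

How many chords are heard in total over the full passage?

A: 21·4 = 84 beats, 84/4 = 21 chords.
B: 24·4 = 96 beats, 96/2 = 48 chords.
C: 18·4 = 72 beats, 72/4 = 18 chords.
D: 18·4 = 72 beats, 72/8 = 9 chords.
Total: 21 + 48 + 18 + 9 = 96.

96 chords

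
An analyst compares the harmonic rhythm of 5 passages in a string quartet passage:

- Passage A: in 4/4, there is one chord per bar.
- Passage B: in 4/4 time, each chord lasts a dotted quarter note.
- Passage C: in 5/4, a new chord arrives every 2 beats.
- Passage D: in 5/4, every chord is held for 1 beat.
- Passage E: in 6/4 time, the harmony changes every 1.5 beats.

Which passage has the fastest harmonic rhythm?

Passage D

A: 4 beats/bar ÷ 4 beats/chord = 1 chord/bar.
B: 4 beats/bar ÷ 1.5 beats/chord = 8/3 chords/bar.
C: 5 beats/bar ÷ 2 beats/chord = 2.5 chords/bar.
D: 5 beats/bar ÷ 1 beat/chord = 5 chords/bar.
E: 6 beats/bar ÷ 1.5 beats/chord = 4 chords/bar.
Fastest is D at 5 chords/bar.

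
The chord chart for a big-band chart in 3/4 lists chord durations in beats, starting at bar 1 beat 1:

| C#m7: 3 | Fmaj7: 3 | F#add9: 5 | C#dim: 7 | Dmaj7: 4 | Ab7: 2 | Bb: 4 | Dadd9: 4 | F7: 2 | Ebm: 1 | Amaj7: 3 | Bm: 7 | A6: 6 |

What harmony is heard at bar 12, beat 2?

Beat 2 of bar 12 is beat (12−1)×3 + 2 = 35 overall.
Running totals: C#m7 ends at 3, Fmaj7 ends at 6, F#add9 ends at 11, C#dim ends at 18, Dmaj7 ends at 22, Ab7 ends at 24, Bb ends at 28, Dadd9 ends at 32, F7 ends at 34, Ebm ends at 35.
Beat 35 falls within Ebm.

Ebm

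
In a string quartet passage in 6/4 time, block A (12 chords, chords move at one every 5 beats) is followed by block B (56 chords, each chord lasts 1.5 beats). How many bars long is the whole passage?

24 bars

A: 12 × 5 = 60 beats = 10 bars.
B: 56 × 1.5 = 84 beats = 14 bars.
Total: 10 + 14 = 24 bars.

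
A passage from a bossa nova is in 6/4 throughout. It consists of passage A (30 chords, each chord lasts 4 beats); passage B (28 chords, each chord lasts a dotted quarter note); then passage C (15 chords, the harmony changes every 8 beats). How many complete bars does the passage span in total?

47 bars

A: 30 × 4 = 120 beats = 20 bars.
B: 28 × 1.5 = 42 beats = 7 bars.
C: 15 × 8 = 120 beats = 20 bars.
Total: 20 + 7 + 20 = 47 bars.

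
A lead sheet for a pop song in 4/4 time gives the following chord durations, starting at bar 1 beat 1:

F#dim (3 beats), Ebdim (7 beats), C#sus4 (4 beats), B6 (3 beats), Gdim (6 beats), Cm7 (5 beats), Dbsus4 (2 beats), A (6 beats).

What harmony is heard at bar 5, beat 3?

Beat 3 of bar 5 is beat (5−1)×4 + 3 = 19 overall.
Running totals: F#dim ends at 3, Ebdim ends at 10, C#sus4 ends at 14, B6 ends at 17, Gdim ends at 23.
Beat 19 falls within Gdim.

Gdim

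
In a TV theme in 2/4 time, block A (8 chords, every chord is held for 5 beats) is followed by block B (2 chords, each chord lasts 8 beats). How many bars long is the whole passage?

28 bars

A: 8 × 5 = 40 beats = 20 bars.
B: 2 × 8 = 16 beats = 8 bars.
Total: 20 + 8 = 28 bars.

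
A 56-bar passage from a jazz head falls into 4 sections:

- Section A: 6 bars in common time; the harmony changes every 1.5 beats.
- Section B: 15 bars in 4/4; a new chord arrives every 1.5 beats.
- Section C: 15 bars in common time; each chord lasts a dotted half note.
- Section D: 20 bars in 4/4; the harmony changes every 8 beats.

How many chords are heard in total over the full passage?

A: 6·4 = 24 beats, 24/1.5 = 16 chords.
B: 15·4 = 60 beats, 60/1.5 = 40 chords.
C: 15·4 = 60 beats, 60/3 = 20 chords.
D: 20·4 = 80 beats, 80/8 = 10 chords.
Total: 16 + 40 + 20 + 10 = 86.

86 chords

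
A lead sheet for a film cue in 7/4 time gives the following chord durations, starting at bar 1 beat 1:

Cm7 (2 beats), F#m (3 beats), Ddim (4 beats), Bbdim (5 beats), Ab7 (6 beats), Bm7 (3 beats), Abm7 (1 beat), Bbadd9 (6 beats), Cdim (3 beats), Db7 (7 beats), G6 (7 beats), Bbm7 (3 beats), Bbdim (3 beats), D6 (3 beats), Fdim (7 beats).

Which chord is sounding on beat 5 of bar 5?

Cdim

Beat 5 of bar 5 is beat (5−1)×7 + 5 = 33 overall.
Running totals: Cm7 ends at 2, F#m ends at 5, Ddim ends at 9, Bbdim ends at 14, Ab7 ends at 20, Bm7 ends at 23, Abm7 ends at 24, Bbadd9 ends at 30, Cdim ends at 33.
Beat 33 falls within Cdim.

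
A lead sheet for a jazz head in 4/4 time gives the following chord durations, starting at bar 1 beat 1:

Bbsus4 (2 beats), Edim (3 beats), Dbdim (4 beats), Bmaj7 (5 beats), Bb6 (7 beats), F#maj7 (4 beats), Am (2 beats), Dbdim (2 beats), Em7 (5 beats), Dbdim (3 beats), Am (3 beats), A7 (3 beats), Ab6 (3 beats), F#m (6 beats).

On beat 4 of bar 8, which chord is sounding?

Em7

Beat 4 of bar 8 is beat (8−1)×4 + 4 = 32 overall.
Running totals: Bbsus4 ends at 2, Edim ends at 5, Dbdim ends at 9, Bmaj7 ends at 14, Bb6 ends at 21, F#maj7 ends at 25, Am ends at 27, Dbdim ends at 29, Em7 ends at 34.
Beat 32 falls within Em7.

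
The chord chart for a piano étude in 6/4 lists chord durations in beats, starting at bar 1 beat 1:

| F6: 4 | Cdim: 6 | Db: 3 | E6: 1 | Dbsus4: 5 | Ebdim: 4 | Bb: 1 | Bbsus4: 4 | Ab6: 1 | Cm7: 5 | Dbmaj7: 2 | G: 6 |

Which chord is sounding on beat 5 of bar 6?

Dbmaj7

Beat 5 of bar 6 is beat (6−1)×6 + 5 = 35 overall.
Running totals: F6 ends at 4, Cdim ends at 10, Db ends at 13, E6 ends at 14, Dbsus4 ends at 19, Ebdim ends at 23, Bb ends at 24, Bbsus4 ends at 28, Ab6 ends at 29, Cm7 ends at 34, Dbmaj7 ends at 36.
Beat 35 falls within Dbmaj7.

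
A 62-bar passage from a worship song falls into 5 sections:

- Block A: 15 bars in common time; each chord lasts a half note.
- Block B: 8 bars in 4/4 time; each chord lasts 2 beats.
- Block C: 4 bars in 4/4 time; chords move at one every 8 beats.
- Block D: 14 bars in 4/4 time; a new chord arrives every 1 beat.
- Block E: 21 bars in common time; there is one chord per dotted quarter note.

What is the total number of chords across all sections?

160 chords

A: 15 bars × 4 beats = 60 beats; 2 beats/chord → 30 chords.
B: 8 bars × 4 beats = 32 beats; 2 beats/chord → 16 chords.
C: 4 bars × 4 beats = 16 beats; 8 beats/chord → 2 chords.
D: 14 bars × 4 beats = 56 beats; 1 beat/chord → 56 chords.
E: 21 bars × 4 beats = 84 beats; 1.5 beats/chord → 56 chords.
Total: 30 + 16 + 2 + 56 + 56 = 160.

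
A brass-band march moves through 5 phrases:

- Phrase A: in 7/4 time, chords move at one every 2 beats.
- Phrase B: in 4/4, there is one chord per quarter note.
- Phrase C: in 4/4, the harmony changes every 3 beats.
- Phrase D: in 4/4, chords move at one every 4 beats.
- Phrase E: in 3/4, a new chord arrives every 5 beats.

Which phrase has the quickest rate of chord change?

A: 7 beats/bar ÷ 2 beats/chord = 3.5 chords/bar.
B: 4 beats/bar ÷ 1 beat/chord = 4 chords/bar.
C: 4 beats/bar ÷ 3 beats/chord = 4/3 chords/bar.
D: 4 beats/bar ÷ 4 beats/chord = 1 chord/bar.
E: 3 beats/bar ÷ 5 beats/chord = 0.6 chords/bar.
Fastest is B at 4 chords/bar.

Phrase B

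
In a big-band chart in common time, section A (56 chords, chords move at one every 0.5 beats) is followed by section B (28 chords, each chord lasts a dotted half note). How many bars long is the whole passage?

A: 56 × 0.5 = 28 beats = 7 bars.
B: 28 × 3 = 84 beats = 21 bars.
Total: 7 + 21 = 28 bars.

28 bars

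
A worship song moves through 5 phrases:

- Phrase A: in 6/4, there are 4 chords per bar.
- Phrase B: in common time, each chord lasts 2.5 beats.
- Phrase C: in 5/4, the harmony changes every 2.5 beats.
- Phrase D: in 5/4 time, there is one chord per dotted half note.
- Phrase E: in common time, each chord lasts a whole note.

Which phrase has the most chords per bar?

Phrase A

A: 6 beats/bar ÷ 1.5 beats/chord = 4 chords/bar.
B: 4 beats/bar ÷ 2.5 beats/chord = 1.6 chords/bar.
C: 5 beats/bar ÷ 2.5 beats/chord = 2 chords/bar.
D: 5 beats/bar ÷ 3 beats/chord = 5/3 chords/bar.
E: 4 beats/bar ÷ 4 beats/chord = 1 chord/bar.
Fastest is A at 4 chords/bar.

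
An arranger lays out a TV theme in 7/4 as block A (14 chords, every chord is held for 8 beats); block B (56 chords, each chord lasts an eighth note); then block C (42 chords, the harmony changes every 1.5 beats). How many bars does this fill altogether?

A: 14 × 8 = 112 beats = 16 bars.
B: 56 × 0.5 = 28 beats = 4 bars.
C: 42 × 1.5 = 63 beats = 9 bars.
Total: 16 + 4 + 9 = 29 bars.

29 bars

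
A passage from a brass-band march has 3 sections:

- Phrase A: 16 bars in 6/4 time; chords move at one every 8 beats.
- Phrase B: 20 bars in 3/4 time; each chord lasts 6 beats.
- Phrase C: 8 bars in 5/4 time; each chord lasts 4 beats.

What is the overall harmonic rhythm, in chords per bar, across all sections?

A: 16 × 6 = 96 beats ÷ 8 = 12 chords.
B: 20 × 3 = 60 beats ÷ 6 = 10 chords.
C: 8 × 5 = 40 beats ÷ 4 = 10 chords.
Overall: 32 chords over 44 bars → 32/44 = 8/11 chords per bar.

8/11 chords per bar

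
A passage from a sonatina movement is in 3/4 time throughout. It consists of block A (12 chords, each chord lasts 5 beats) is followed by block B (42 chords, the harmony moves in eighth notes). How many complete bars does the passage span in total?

27 bars

A: 12 × 5 = 60 beats = 20 bars.
B: 42 × 0.5 = 21 beats = 7 bars.
Total: 20 + 7 = 27 bars.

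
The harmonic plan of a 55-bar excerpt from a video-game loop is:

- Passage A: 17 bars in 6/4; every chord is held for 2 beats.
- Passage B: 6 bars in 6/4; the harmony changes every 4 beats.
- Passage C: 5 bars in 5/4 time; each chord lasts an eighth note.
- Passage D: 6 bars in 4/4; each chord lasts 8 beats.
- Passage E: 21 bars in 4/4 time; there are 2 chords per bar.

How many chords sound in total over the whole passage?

155 chords

A has 102 beats and chords last 2 each, so 51 chords.
B has 36 beats and chords last 4 each, so 9 chords.
C has 25 beats and chords last 0.5 each, so 50 chords.
D has 24 beats and chords last 8 each, so 3 chords.
E has 84 beats and chords last 2 each, so 42 chords.
Total: 51 + 9 + 50 + 3 + 42 = 155.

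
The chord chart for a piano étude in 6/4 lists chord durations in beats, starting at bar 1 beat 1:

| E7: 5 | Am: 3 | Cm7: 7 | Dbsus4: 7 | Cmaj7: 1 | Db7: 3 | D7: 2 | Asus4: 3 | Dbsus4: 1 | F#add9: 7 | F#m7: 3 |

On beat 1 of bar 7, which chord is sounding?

F#add9

Beat 1 of bar 7 is beat (7−1)×6 + 1 = 37 overall.
Running totals: E7 ends at 5, Am ends at 8, Cm7 ends at 15, Dbsus4 ends at 22, Cmaj7 ends at 23, Db7 ends at 26, D7 ends at 28, Asus4 ends at 31, Dbsus4 ends at 32, F#add9 ends at 39.
Beat 37 falls within F#add9.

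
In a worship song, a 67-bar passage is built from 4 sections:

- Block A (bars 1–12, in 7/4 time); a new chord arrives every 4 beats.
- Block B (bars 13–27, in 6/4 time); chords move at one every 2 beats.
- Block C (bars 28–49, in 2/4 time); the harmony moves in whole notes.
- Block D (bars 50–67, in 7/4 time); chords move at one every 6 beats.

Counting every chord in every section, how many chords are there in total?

98 chords

A has 84 beats and chords last 4 each, so 21 chords.
B has 90 beats and chords last 2 each, so 45 chords.
C has 44 beats and chords last 4 each, so 11 chords.
D has 126 beats and chords last 6 each, so 21 chords.
Total: 21 + 45 + 11 + 21 = 98.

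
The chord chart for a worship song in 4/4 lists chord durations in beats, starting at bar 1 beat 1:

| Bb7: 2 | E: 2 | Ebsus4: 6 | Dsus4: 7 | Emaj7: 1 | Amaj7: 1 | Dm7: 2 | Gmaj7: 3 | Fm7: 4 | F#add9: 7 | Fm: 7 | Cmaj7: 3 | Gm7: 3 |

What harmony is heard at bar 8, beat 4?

Beat 4 of bar 8 is beat (8−1)×4 + 4 = 32 overall.
Running totals: Bb7 ends at 2, E ends at 4, Ebsus4 ends at 10, Dsus4 ends at 17, Emaj7 ends at 18, Amaj7 ends at 19, Dm7 ends at 21, Gmaj7 ends at 24, Fm7 ends at 28, F#add9 ends at 35.
Beat 32 falls within F#add9.

F#add9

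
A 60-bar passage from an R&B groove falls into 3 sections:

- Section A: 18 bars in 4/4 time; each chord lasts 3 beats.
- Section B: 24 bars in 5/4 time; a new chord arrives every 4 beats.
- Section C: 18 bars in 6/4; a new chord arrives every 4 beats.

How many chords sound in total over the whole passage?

A has 72 beats and chords last 3 each, so 24 chords.
B has 120 beats and chords last 4 each, so 30 chords.
C has 108 beats and chords last 4 each, so 27 chords.
Total: 24 + 30 + 27 = 81.

81 chords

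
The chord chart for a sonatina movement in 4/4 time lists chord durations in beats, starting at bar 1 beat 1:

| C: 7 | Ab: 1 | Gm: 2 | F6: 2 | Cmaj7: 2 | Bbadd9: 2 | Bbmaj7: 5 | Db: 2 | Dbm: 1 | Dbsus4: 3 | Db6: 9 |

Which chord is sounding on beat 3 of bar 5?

Bbmaj7

Beat 3 of bar 5 is beat (5−1)×4 + 3 = 19 overall.
Running totals: C ends at 7, Ab ends at 8, Gm ends at 10, F6 ends at 12, Cmaj7 ends at 14, Bbadd9 ends at 16, Bbmaj7 ends at 21.
Beat 19 falls within Bbmaj7.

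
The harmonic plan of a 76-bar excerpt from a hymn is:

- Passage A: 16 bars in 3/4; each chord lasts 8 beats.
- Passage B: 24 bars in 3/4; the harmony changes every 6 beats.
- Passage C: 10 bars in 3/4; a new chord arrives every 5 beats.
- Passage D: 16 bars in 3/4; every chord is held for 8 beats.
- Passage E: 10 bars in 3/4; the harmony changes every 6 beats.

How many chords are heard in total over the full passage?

A: 16 bars × 3 beats = 48 beats; 8 beats/chord → 6 chords.
B: 24 bars × 3 beats = 72 beats; 6 beats/chord → 12 chords.
C: 10 bars × 3 beats = 30 beats; 5 beats/chord → 6 chords.
D: 16 bars × 3 beats = 48 beats; 8 beats/chord → 6 chords.
E: 10 bars × 3 beats = 30 beats; 6 beats/chord → 5 chords.
Total: 6 + 12 + 6 + 6 + 5 = 35.

35 chords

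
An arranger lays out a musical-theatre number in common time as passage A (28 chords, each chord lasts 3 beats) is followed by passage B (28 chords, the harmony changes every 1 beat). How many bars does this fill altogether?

28 bars

A: 28 × 3 = 84 beats = 21 bars.
B: 28 × 1 = 28 beats = 7 bars.
Total: 21 + 7 = 28 bars.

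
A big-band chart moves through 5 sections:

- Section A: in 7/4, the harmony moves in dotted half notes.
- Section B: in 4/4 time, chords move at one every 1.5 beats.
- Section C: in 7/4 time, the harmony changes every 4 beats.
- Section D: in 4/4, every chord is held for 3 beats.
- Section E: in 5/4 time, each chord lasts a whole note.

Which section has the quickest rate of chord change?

Section B

A: 7/3 = 7/3 chords/bar.
B: 4/1.5 = 8/3 chords/bar.
C: 7/4 = 1.75 chords/bar.
D: 4/3 = 4/3 chords/bar.
E: 5/4 = 1.25 chords/bar.
Fastest is B at 8/3 chords/bar.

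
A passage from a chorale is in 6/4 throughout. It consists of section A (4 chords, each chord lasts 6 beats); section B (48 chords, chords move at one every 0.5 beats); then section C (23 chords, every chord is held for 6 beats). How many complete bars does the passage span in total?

A: 4 × 6 = 24 beats = 4 bars.
B: 48 × 0.5 = 24 beats = 4 bars.
C: 23 × 6 = 138 beats = 23 bars.
Total: 4 + 4 + 23 = 31 bars.

31 bars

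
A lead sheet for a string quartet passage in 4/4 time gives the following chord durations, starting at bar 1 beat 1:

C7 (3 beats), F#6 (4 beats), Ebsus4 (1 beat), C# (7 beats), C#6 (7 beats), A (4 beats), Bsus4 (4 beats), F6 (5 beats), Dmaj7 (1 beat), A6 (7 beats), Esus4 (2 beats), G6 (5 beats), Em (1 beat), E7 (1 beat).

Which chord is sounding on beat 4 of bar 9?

Dmaj7

Beat 4 of bar 9 is beat (9−1)×4 + 4 = 36 overall.
Running totals: C7 ends at 3, F#6 ends at 7, Ebsus4 ends at 8, C# ends at 15, C#6 ends at 22, A ends at 26, Bsus4 ends at 30, F6 ends at 35, Dmaj7 ends at 36.
Beat 36 falls within Dmaj7.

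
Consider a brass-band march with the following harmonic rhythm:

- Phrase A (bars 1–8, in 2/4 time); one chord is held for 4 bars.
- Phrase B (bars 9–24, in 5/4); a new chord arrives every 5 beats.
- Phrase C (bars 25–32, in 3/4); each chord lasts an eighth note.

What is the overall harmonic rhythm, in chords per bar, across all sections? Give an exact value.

33/16 chords per bar

A: 8 bars of 2 beats is 16 beats; at 8 beats each that's 2 chords.
B: 16 bars of 5 beats is 80 beats; at 5 beats each that's 16 chords.
C: 8 bars of 3 beats is 24 beats; at 0.5 beats each that's 48 chords.
Overall: 66 chords over 32 bars → 66/32 = 33/16 chords per bar.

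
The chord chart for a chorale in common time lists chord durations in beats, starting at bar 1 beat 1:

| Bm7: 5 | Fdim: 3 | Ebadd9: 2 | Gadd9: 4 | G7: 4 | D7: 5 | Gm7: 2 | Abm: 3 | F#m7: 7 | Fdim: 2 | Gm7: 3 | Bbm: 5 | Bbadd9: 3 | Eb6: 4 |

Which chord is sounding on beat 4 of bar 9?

Beat 4 of bar 9 is beat (9−1)×4 + 4 = 36 overall.
Running totals: Bm7 ends at 5, Fdim ends at 8, Ebadd9 ends at 10, Gadd9 ends at 14, G7 ends at 18, D7 ends at 23, Gm7 ends at 25, Abm ends at 28, F#m7 ends at 35, Fdim ends at 37.
Beat 36 falls within Fdim.

Fdim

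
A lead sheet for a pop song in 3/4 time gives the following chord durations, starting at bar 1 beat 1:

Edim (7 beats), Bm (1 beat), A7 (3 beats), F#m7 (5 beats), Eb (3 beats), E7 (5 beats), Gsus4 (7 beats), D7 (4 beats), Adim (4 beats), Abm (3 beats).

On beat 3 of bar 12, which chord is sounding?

Adim

Beat 3 of bar 12 is beat (12−1)×3 + 3 = 36 overall.
Running totals: Edim ends at 7, Bm ends at 8, A7 ends at 11, F#m7 ends at 16, Eb ends at 19, E7 ends at 24, Gsus4 ends at 31, D7 ends at 35, Adim ends at 39.
Beat 36 falls within Adim.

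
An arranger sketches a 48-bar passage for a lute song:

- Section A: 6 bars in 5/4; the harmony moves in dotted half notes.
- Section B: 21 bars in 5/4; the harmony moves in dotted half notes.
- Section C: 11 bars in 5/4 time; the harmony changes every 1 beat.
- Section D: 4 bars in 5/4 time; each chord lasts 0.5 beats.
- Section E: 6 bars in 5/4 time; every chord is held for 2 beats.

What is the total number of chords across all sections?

155 chords

A: 6·5 = 30 beats, 30/3 = 10 chords.
B: 21·5 = 105 beats, 105/3 = 35 chords.
C: 11·5 = 55 beats, 55/1 = 55 chords.
D: 4·5 = 20 beats, 20/0.5 = 40 chords.
E: 6·5 = 30 beats, 30/2 = 15 chords.
Total: 10 + 35 + 55 + 40 + 15 = 155.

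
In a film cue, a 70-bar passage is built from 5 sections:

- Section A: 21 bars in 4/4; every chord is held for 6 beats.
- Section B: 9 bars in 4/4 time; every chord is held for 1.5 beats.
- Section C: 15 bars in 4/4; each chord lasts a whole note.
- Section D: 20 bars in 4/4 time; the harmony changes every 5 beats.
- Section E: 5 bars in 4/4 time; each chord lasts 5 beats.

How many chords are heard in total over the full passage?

73 chords

A: 21 bars × 4 beats = 84 beats; 6 beats/chord → 14 chords.
B: 9 bars × 4 beats = 36 beats; 1.5 beats/chord → 24 chords.
C: 15 bars × 4 beats = 60 beats; 4 beats/chord → 15 chords.
D: 20 bars × 4 beats = 80 beats; 5 beats/chord → 16 chords.
E: 5 bars × 4 beats = 20 beats; 5 beats/chord → 4 chords.
Total: 14 + 24 + 15 + 16 + 4 = 73.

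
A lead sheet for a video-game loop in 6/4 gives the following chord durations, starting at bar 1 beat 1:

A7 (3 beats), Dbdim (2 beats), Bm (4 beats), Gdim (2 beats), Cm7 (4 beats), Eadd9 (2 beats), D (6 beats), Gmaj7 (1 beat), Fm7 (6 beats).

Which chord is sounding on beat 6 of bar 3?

D

Beat 6 of bar 3 is beat (3−1)×6 + 6 = 18 overall.
Running totals: A7 ends at 3, Dbdim ends at 5, Bm ends at 9, Gdim ends at 11, Cm7 ends at 15, Eadd9 ends at 17, D ends at 23.
Beat 18 falls within D.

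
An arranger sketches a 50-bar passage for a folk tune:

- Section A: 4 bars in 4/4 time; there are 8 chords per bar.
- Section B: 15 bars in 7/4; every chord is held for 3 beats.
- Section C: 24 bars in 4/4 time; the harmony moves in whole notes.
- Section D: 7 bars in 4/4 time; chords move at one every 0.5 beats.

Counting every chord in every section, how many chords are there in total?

A has 16 beats and chords last 0.5 each, so 32 chords.
B has 105 beats and chords last 3 each, so 35 chords.
C has 96 beats and chords last 4 each, so 24 chords.
D has 28 beats and chords last 0.5 each, so 56 chords.
Total: 32 + 35 + 24 + 56 = 147.

147 chords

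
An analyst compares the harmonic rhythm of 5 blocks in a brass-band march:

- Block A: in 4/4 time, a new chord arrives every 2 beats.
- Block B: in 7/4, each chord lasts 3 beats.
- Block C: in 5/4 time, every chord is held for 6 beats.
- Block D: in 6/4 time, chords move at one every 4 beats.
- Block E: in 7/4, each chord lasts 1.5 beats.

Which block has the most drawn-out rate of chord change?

Block C

A: each chord is 2 beats in 4/4, so 2 per bar.
B: each chord is 3 beats in 7/4, so 7/3 per bar.
C: each chord is 6 beats in 5/4, so 5/6 per bar.
D: each chord is 4 beats in 6/4, so 1.5 per bar.
E: each chord is 1.5 beats in 7/4, so 14/3 per bar.
Slowest is C at 5/6 chords/bar.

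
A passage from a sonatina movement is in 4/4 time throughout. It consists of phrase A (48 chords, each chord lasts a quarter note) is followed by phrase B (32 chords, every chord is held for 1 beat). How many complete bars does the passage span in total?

A: 48 × 1 = 48 beats = 12 bars.
B: 32 × 1 = 32 beats = 8 bars.
Total: 12 + 8 = 20 bars.

20 bars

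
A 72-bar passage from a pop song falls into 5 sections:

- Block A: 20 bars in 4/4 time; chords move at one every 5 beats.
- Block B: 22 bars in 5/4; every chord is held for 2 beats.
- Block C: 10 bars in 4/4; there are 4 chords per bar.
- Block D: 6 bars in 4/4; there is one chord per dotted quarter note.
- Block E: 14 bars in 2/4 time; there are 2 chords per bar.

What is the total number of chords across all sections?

155 chords

A: 20 bars × 4 beats = 80 beats; 5 beats/chord → 16 chords.
B: 22 bars × 5 beats = 110 beats; 2 beats/chord → 55 chords.
C: 10 bars × 4 beats = 40 beats; 1 beat/chord → 40 chords.
D: 6 bars × 4 beats = 24 beats; 1.5 beats/chord → 16 chords.
E: 14 bars × 2 beats = 28 beats; 1 beat/chord → 28 chords.
Total: 16 + 55 + 40 + 16 + 28 = 155.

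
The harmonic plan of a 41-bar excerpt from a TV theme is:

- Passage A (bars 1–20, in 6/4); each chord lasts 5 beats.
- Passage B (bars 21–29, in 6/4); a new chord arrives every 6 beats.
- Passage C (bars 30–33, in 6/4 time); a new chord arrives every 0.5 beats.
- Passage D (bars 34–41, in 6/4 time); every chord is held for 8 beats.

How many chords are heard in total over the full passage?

87 chords

A has 120 beats and chords last 5 each, so 24 chords.
B has 54 beats and chords last 6 each, so 9 chords.
C has 24 beats and chords last 0.5 each, so 48 chords.
D has 48 beats and chords last 8 each, so 6 chords.
Total: 24 + 9 + 48 + 6 = 87.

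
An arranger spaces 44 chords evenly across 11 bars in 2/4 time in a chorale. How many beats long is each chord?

11 bars × 2 beats/bar = 22 beats total.
22 beats ÷ 44 chords = 0.5 beats per chord.
(That is an eighth note.)

0.5 beats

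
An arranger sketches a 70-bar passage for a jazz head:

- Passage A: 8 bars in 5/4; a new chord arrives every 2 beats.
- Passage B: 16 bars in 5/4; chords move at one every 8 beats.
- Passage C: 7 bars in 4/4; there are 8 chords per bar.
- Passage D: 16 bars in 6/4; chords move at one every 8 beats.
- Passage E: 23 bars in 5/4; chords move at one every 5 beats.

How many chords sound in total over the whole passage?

121 chords

A: 8 bars × 5 beats = 40 beats; 2 beats/chord → 20 chords.
B: 16 bars × 5 beats = 80 beats; 8 beats/chord → 10 chords.
C: 7 bars × 4 beats = 28 beats; 0.5 beats/chord → 56 chords.
D: 16 bars × 6 beats = 96 beats; 8 beats/chord → 12 chords.
E: 23 bars × 5 beats = 115 beats; 5 beats/chord → 23 chords.
Total: 20 + 10 + 56 + 12 + 23 = 121.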